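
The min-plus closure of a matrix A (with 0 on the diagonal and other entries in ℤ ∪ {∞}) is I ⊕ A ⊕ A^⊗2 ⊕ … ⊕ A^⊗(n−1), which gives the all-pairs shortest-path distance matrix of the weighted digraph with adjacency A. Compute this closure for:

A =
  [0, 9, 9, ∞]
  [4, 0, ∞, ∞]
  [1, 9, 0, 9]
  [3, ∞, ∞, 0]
Closure =
  [0, 9, 9, 18]
  [4, 0, 13, 22]
  [1, 9, 0, 9]
  [3, 12, 12, 0]

This is the Floyd-Warshall all-pairs shortest-path computation. For each intermediate vertex k = 0, 1, …, 3, update dist[i][j] ← min(dist[i][j], dist[i][k] + dist[k][j]). The final matrix gives, for each (i, j), the minimum total weight of any directed path from i to j (possibly empty when i = j).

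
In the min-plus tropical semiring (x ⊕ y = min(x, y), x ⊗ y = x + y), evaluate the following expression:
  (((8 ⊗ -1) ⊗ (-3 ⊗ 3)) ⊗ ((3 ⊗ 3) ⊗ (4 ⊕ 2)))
(((8 ⊗ -1) ⊗ (-3 ⊗ 3)) ⊗ ((3 ⊗ 3) ⊗ (4 ⊕ 2))) = 15

Expand innermost to outermost. Recall ⊕ takes the minimum of its arguments and ⊗ takes their sum. Working out the expression (((8 ⊗ -1) ⊗ (-3 ⊗ 3)) ⊗ ((3 ⊗ 3) ⊗ (4 ⊕ 2))) gives 15.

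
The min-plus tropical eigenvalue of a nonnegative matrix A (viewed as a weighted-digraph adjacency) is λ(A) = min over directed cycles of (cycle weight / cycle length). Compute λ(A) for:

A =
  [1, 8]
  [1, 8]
λ(A) = 1

Enumerate directed cycles and compute their means (weight / length). Sample:
  cycle 0 → 0: weight = 1, length = 1, mean = 1/1 ≈ 1.000
  cycle 1 → 1: weight = 8, length = 1, mean = 8/1 ≈ 8.000
  cycle 0 → 1 → 0: weight = 9, length = 2, mean = 9/2 ≈ 4.500
  cycle 1 → 0 → 1: weight = 9, length = 2, mean = 9/2 ≈ 4.500
Minimum mean = 1.000, attained e.g. along the cycle 0 → 0 with weight 1 and length 1. So λ(A) = 1/1 = 1.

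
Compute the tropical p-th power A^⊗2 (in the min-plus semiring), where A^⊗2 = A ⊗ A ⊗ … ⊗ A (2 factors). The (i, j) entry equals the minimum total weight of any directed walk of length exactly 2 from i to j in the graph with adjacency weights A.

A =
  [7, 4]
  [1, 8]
A^⊗2 =
  [5, 11]
  [8, 5]

Each entry (A^⊗2)_ij equals the minimum over all length-2 walks i = v_0 → v_1 → … → v_2 = j of Σ_t A[v_t][v_{t+1}]. For example, for (i, j) = (0, 1) we minimise over 2 possible intermediate vertex sequences; the minimum is 11, attained along the walk 0 → 0 → 1.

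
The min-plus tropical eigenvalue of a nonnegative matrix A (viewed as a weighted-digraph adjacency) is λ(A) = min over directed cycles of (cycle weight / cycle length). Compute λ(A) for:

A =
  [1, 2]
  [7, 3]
λ(A) = 1

Enumerate directed cycles and compute their means (weight / length). Sample:
  cycle 0 → 0: weight = 1, length = 1, mean = 1/1 ≈ 1.000
  cycle 1 → 1: weight = 3, length = 1, mean = 3/1 ≈ 3.000
  cycle 0 → 1 → 0: weight = 9, length = 2, mean = 9/2 ≈ 4.500
  cycle 1 → 0 → 1: weight = 9, length = 2, mean = 9/2 ≈ 4.500
Minimum mean = 1.000, attained e.g. along the cycle 0 → 0 with weight 1 and length 1. So λ(A) = 1/1 = 1.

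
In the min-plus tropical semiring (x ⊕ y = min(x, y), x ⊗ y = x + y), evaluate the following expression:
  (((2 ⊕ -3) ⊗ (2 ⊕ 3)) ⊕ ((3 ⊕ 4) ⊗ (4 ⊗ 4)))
(((2 ⊕ -3) ⊗ (2 ⊕ 3)) ⊕ ((3 ⊕ 4) ⊗ (4 ⊗ 4))) = -1

Expand innermost to outermost. Recall ⊕ takes the minimum of its arguments and ⊗ takes their sum. Working out the expression (((2 ⊕ -3) ⊗ (2 ⊕ 3)) ⊕ ((3 ⊕ 4) ⊗ (4 ⊗ 4))) gives -1.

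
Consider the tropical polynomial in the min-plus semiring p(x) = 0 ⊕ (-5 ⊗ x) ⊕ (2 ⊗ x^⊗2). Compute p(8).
p(8) = 0

A tropical monomial a ⊗ x^⊗i evaluates to a + i · x. Evaluating each term at x = 8:
  Term 0 contributes 0 + 0 · 8 = 0
  Term 1 contributes -5 + 1 · 8 = 3
  Term 2 contributes 2 + 2 · 8 = 18
p(8) = ⊕ of these = min[0, 3, 18] = 0.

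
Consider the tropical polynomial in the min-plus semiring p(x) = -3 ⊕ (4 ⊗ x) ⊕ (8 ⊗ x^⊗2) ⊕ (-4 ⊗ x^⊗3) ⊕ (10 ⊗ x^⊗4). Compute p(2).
p(2) = -3

A tropical monomial a ⊗ x^⊗i evaluates to a + i · x. Evaluating each term at x = 2:
  Term 0 contributes -3 + 0 · 2 = -3
  Term 1 contributes 4 + 1 · 2 = 6
  Term 2 contributes 8 + 2 · 2 = 12
  Term 3 contributes -4 + 3 · 2 = 2
  Term 4 contributes 10 + 4 · 2 = 18
p(2) = ⊕ of these = min[-3, 6, 12, 2, 18] = -3.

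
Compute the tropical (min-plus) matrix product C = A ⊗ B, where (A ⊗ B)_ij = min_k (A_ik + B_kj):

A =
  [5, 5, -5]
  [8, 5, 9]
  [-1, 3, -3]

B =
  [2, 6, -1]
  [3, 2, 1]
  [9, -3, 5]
A ⊗ B =
  [4, -8, 0]
  [8, 6, 6]
  [1, -6, -2]

Apply the min-plus product entry-by-entry:
  C[0][0] = min over k of (A[0][0] + B[0][0] = 5 + 2 = 7, A[0][1] + B[1][0] = 5 + 3 = 8, A[0][2] + B[2][0] = -5 + 9 = 4) = 4 (attained at k = 2)
  C[0][1] = min over k of (A[0][0] + B[0][1] = 5 + 6 = 11, A[0][1] + B[1][1] = 5 + 2 = 7, A[0][2] + B[2][1] = -5 + -3 = -8) = -8 (attained at k = 2)
  C[0][2] = min over k of (A[0][0] + B[0][2] = 5 + -1 = 4, A[0][1] + B[1][2] = 5 + 1 = 6, A[0][2] + B[2][2] = -5 + 5 = 0) = 0 (attained at k = 2)
  C[1][0] = min over k of (A[1][0] + B[0][0] = 8 + 2 = 10, A[1][1] + B[1][0] = 5 + 3 = 8, A[1][2] + B[2][0] = 9 + 9 = 18) = 8 (attained at k = 1)
  C[1][1] = min over k of (A[1][0] + B[0][1] = 8 + 6 = 14, A[1][1] + B[1][1] = 5 + 2 = 7, A[1][2] + B[2][1] = 9 + -3 = 6) = 6 (attained at k = 2)
  C[1][2] = min over k of (A[1][0] + B[0][2] = 8 + -1 = 7, A[1][1] + B[1][2] = 5 + 1 = 6, A[1][2] + B[2][2] = 9 + 5 = 14) = 6 (attained at k = 1)
  C[2][0] = min over k of (A[2][0] + B[0][0] = -1 + 2 = 1, A[2][1] + B[1][0] = 3 + 3 = 6, A[2][2] + B[2][0] = -3 + 9 = 6) = 1 (attained at k = 0)
  C[2][1] = min over k of (A[2][0] + B[0][1] = -1 + 6 = 5, A[2][1] + B[1][1] = 3 + 2 = 5, A[2][2] + B[2][1] = -3 + -3 = -6) = -6 (attained at k = 2)
  C[2][2] = min over k of (A[2][0] + B[0][2] = -1 + -1 = -2, A[2][1] + B[1][2] = 3 + 1 = 4, A[2][2] + B[2][2] = -3 + 5 = 2) = -2 (attained at k = 0)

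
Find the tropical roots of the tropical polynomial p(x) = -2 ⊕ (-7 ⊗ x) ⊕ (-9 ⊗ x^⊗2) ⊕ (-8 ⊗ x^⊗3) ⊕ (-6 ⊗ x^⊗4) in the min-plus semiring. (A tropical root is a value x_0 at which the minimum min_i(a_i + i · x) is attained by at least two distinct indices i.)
Roots: {-2, -1, 2, 5}

Each tropical root is a break point of the lower envelope of the lines y = a_i + i · x (there are 5 lines, with slopes 0, 1, ..., 4). Only the lines that attain the minimum somewhere contribute to roots; other lines are dominated. Here the surviving (envelope) indices are i = 4, i = 3, i = 2, i = 1, i = 0.
Intersections between consecutive envelope lines give the roots: for adjacent envelope indices i < j the intersection is x = (a_i − a_j) / (j − i). Reading off the sorted break points: {-2, -1, 2, 5}.
Verification: at each break x_0, at least two indices attain the minimum of min_i(a_i + i · x_0).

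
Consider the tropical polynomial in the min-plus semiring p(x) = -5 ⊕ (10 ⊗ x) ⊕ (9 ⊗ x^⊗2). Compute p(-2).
p(-2) = -5

A tropical monomial a ⊗ x^⊗i evaluates to a + i · x. Evaluating each term at x = -2:
  Term 0 contributes -5 + 0 · -2 = -5
  Term 1 contributes 10 + 1 · -2 = 8
  Term 2 contributes 9 + 2 · -2 = 5
p(-2) = ⊕ of these = min[-5, 8, 5] = -5.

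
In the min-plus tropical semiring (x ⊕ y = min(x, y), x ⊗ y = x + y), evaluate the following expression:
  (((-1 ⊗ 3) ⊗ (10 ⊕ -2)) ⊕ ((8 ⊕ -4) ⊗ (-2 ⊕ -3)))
(((-1 ⊗ 3) ⊗ (10 ⊕ -2)) ⊕ ((8 ⊕ -4) ⊗ (-2 ⊕ -3))) = -7

Expand innermost to outermost. Recall ⊕ takes the minimum of its arguments and ⊗ takes their sum. Working out the expression (((-1 ⊗ 3) ⊗ (10 ⊕ -2)) ⊕ ((8 ⊕ -4) ⊗ (-2 ⊕ -3))) gives -7.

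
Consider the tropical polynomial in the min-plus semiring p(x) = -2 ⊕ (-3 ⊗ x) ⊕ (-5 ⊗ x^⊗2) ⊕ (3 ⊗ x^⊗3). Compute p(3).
p(3) = -2

A tropical monomial a ⊗ x^⊗i evaluates to a + i · x. Evaluating each term at x = 3:
  Term 0 contributes -2 + 0 · 3 = -2
  Term 1 contributes -3 + 1 · 3 = 0
  Term 2 contributes -5 + 2 · 3 = 1
  Term 3 contributes 3 + 3 · 3 = 12
p(3) = ⊕ of these = min[-2, 0, 1, 12] = -2.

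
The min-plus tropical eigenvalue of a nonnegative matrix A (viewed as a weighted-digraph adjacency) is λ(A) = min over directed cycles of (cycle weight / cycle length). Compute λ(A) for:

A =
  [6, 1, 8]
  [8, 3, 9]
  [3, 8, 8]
λ(A) = 3

Enumerate directed cycles and compute their means (weight / length). Sample:
  cycle 0 → 0: weight = 6, length = 1, mean = 6/1 ≈ 6.000
  cycle 1 → 1: weight = 3, length = 1, mean = 3/1 ≈ 3.000
  cycle 2 → 2: weight = 8, length = 1, mean = 8/1 ≈ 8.000
  cycle 0 → 1 → 0: weight = 9, length = 2, mean = 9/2 ≈ 4.500
  cycle 0 → 2 → 0: weight = 11, length = 2, mean = 11/2 ≈ 5.500
  cycle 1 → 0 → 1: weight = 9, length = 2, mean = 9/2 ≈ 4.500
Minimum mean = 3.000, attained e.g. along the cycle 1 → 1 with weight 3 and length 1. So λ(A) = 3/1 = 3.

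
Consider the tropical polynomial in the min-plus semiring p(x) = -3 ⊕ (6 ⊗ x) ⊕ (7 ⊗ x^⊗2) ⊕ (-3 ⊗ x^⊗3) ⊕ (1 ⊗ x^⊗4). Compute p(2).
p(2) = -3

A tropical monomial a ⊗ x^⊗i evaluates to a + i · x. Evaluating each term at x = 2:
  Term 0 contributes -3 + 0 · 2 = -3
  Term 1 contributes 6 + 1 · 2 = 8
  Term 2 contributes 7 + 2 · 2 = 11
  Term 3 contributes -3 + 3 · 2 = 3
  Term 4 contributes 1 + 4 · 2 = 9
p(2) = ⊕ of these = min[-3, 8, 11, 3, 9] = -3.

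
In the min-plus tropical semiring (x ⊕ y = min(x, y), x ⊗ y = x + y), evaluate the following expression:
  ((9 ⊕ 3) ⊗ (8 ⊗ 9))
((9 ⊕ 3) ⊗ (8 ⊗ 9)) = 20

Expand innermost to outermost. Recall ⊕ takes the minimum of its arguments and ⊗ takes their sum. Working out the expression ((9 ⊕ 3) ⊗ (8 ⊗ 9)) gives 20.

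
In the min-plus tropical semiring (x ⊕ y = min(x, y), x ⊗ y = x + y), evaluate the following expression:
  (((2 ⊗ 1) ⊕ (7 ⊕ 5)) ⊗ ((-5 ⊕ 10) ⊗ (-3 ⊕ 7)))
(((2 ⊗ 1) ⊕ (7 ⊕ 5)) ⊗ ((-5 ⊕ 10) ⊗ (-3 ⊕ 7))) = -5

Expand innermost to outermost. Recall ⊕ takes the minimum of its arguments and ⊗ takes their sum. Working out the expression (((2 ⊗ 1) ⊕ (7 ⊕ 5)) ⊗ ((-5 ⊕ 10) ⊗ (-3 ⊕ 7))) gives -5.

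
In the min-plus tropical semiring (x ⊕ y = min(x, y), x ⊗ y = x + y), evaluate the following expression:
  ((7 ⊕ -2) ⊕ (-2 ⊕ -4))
((7 ⊕ -2) ⊕ (-2 ⊕ -4)) = -4

Expand innermost to outermost. Recall ⊕ takes the minimum of its arguments and ⊗ takes their sum. Working out the expression ((7 ⊕ -2) ⊕ (-2 ⊕ -4)) gives -4.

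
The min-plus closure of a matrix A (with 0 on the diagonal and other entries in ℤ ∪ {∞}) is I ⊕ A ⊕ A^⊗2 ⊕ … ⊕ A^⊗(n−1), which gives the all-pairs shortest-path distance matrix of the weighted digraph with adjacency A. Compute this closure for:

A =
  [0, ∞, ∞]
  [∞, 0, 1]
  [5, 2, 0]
Closure =
  [0, ∞, ∞]
  [6, 0, 1]
  [5, 2, 0]

This is the Floyd-Warshall all-pairs shortest-path computation. For each intermediate vertex k = 0, 1, …, 2, update dist[i][j] ← min(dist[i][j], dist[i][k] + dist[k][j]). The final matrix gives, for each (i, j), the minimum total weight of any directed path from i to j (possibly empty when i = j).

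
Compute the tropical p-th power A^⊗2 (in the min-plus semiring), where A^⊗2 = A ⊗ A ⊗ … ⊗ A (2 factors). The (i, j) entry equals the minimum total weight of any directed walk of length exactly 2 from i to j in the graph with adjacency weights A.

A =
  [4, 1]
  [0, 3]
A^⊗2 =
  [1, 4]
  [3, 1]

Each entry (A^⊗2)_ij equals the minimum over all length-2 walks i = v_0 → v_1 → … → v_2 = j of Σ_t A[v_t][v_{t+1}]. For example, for (i, j) = (0, 1) we minimise over 2 possible intermediate vertex sequences; the minimum is 4, attained along the walk 0 → 1 → 1.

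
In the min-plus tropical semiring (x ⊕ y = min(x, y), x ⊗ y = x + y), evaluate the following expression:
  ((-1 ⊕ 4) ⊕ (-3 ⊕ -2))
((-1 ⊕ 4) ⊕ (-3 ⊕ -2)) = -3

Expand innermost to outermost. Recall ⊕ takes the minimum of its arguments and ⊗ takes their sum. Working out the expression ((-1 ⊕ 4) ⊕ (-3 ⊕ -2)) gives -3.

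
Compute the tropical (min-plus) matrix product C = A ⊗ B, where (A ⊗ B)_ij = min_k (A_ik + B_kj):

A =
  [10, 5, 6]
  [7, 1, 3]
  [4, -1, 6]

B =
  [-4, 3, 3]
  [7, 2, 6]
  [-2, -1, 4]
A ⊗ B =
  [4, 5, 10]
  [1, 2, 7]
  [0, 1, 5]

Apply the min-plus product entry-by-entry:
  C[0][0] = min over k of (A[0][0] + B[0][0] = 10 + -4 = 6, A[0][1] + B[1][0] = 5 + 7 = 12, A[0][2] + B[2][0] = 6 + -2 = 4) = 4 (attained at k = 2)
  C[0][1] = min over k of (A[0][0] + B[0][1] = 10 + 3 = 13, A[0][1] + B[1][1] = 5 + 2 = 7, A[0][2] + B[2][1] = 6 + -1 = 5) = 5 (attained at k = 2)
  C[0][2] = min over k of (A[0][0] + B[0][2] = 10 + 3 = 13, A[0][1] + B[1][2] = 5 + 6 = 11, A[0][2] + B[2][2] = 6 + 4 = 10) = 10 (attained at k = 2)
  C[1][0] = min over k of (A[1][0] + B[0][0] = 7 + -4 = 3, A[1][1] + B[1][0] = 1 + 7 = 8, A[1][2] + B[2][0] = 3 + -2 = 1) = 1 (attained at k = 2)
  C[1][1] = min over k of (A[1][0] + B[0][1] = 7 + 3 = 10, A[1][1] + B[1][1] = 1 + 2 = 3, A[1][2] + B[2][1] = 3 + -1 = 2) = 2 (attained at k = 2)
  C[1][2] = min over k of (A[1][0] + B[0][2] = 7 + 3 = 10, A[1][1] + B[1][2] = 1 + 6 = 7, A[1][2] + B[2][2] = 3 + 4 = 7) = 7 (attained at k = 1)
  C[2][0] = min over k of (A[2][0] + B[0][0] = 4 + -4 = 0, A[2][1] + B[1][0] = -1 + 7 = 6, A[2][2] + B[2][0] = 6 + -2 = 4) = 0 (attained at k = 0)
  C[2][1] = min over k of (A[2][0] + B[0][1] = 4 + 3 = 7, A[2][1] + B[1][1] = -1 + 2 = 1, A[2][2] + B[2][1] = 6 + -1 = 5) = 1 (attained at k = 1)
  C[2][2] = min over k of (A[2][0] + B[0][2] = 4 + 3 = 7, A[2][1] + B[1][2] = -1 + 6 = 5, A[2][2] + B[2][2] = 6 + 4 = 10) = 5 (attained at k = 1)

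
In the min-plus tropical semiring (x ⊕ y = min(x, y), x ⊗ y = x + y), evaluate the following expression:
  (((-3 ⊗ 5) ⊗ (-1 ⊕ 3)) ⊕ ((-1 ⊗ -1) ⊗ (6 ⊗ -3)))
(((-3 ⊗ 5) ⊗ (-1 ⊕ 3)) ⊕ ((-1 ⊗ -1) ⊗ (6 ⊗ -3))) = 1

Expand innermost to outermost. Recall ⊕ takes the minimum of its arguments and ⊗ takes their sum. Working out the expression (((-3 ⊗ 5) ⊗ (-1 ⊕ 3)) ⊕ ((-1 ⊗ -1) ⊗ (6 ⊗ -3))) gives 1.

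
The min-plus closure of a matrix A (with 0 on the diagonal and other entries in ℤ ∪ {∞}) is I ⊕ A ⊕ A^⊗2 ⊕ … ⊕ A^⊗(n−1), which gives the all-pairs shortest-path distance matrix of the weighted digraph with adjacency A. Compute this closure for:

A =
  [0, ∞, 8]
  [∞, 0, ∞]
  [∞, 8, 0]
Closure =
  [0, 16, 8]
  [∞, 0, ∞]
  [∞, 8, 0]

This is the Floyd-Warshall all-pairs shortest-path computation. For each intermediate vertex k = 0, 1, …, 2, update dist[i][j] ← min(dist[i][j], dist[i][k] + dist[k][j]). The final matrix gives, for each (i, j), the minimum total weight of any directed path from i to j (possibly empty when i = j).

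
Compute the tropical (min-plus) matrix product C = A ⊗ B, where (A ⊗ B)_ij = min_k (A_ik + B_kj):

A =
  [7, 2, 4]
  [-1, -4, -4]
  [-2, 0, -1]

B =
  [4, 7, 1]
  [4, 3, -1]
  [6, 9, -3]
A ⊗ B =
  [6, 5, 1]
  [0, -1, -7]
  [2, 3, -4]

Apply the min-plus product entry-by-entry:
  C[0][0] = min over k of (A[0][0] + B[0][0] = 7 + 4 = 11, A[0][1] + B[1][0] = 2 + 4 = 6, A[0][2] + B[2][0] = 4 + 6 = 10) = 6 (attained at k = 1)
  C[0][1] = min over k of (A[0][0] + B[0][1] = 7 + 7 = 14, A[0][1] + B[1][1] = 2 + 3 = 5, A[0][2] + B[2][1] = 4 + 9 = 13) = 5 (attained at k = 1)
  C[0][2] = min over k of (A[0][0] + B[0][2] = 7 + 1 = 8, A[0][1] + B[1][2] = 2 + -1 = 1, A[0][2] + B[2][2] = 4 + -3 = 1) = 1 (attained at k = 1)
  C[1][0] = min over k of (A[1][0] + B[0][0] = -1 + 4 = 3, A[1][1] + B[1][0] = -4 + 4 = 0, A[1][2] + B[2][0] = -4 + 6 = 2) = 0 (attained at k = 1)
  C[1][1] = min over k of (A[1][0] + B[0][1] = -1 + 7 = 6, A[1][1] + B[1][1] = -4 + 3 = -1, A[1][2] + B[2][1] = -4 + 9 = 5) = -1 (attained at k = 1)
  C[1][2] = min over k of (A[1][0] + B[0][2] = -1 + 1 = 0, A[1][1] + B[1][2] = -4 + -1 = -5, A[1][2] + B[2][2] = -4 + -3 = -7) = -7 (attained at k = 2)
  C[2][0] = min over k of (A[2][0] + B[0][0] = -2 + 4 = 2, A[2][1] + B[1][0] = 0 + 4 = 4, A[2][2] + B[2][0] = -1 + 6 = 5) = 2 (attained at k = 0)
  C[2][1] = min over k of (A[2][0] + B[0][1] = -2 + 7 = 5, A[2][1] + B[1][1] = 0 + 3 = 3, A[2][2] + B[2][1] = -1 + 9 = 8) = 3 (attained at k = 1)
  C[2][2] = min over k of (A[2][0] + B[0][2] = -2 + 1 = -1, A[2][1] + B[1][2] = 0 + -1 = -1, A[2][2] + B[2][2] = -1 + -3 = -4) = -4 (attained at k = 2)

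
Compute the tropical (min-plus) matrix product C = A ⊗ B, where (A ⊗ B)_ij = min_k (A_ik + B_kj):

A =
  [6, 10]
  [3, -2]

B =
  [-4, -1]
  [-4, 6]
A ⊗ B =
  [2, 5]
  [-6, 2]

Apply the min-plus product entry-by-entry:
  C[0][0] = min over k of (A[0][0] + B[0][0] = 6 + -4 = 2, A[0][1] + B[1][0] = 10 + -4 = 6) = 2 (attained at k = 0)
  C[0][1] = min over k of (A[0][0] + B[0][1] = 6 + -1 = 5, A[0][1] + B[1][1] = 10 + 6 = 16) = 5 (attained at k = 0)
  C[1][0] = min over k of (A[1][0] + B[0][0] = 3 + -4 = -1, A[1][1] + B[1][0] = -2 + -4 = -6) = -6 (attained at k = 1)
  C[1][1] = min over k of (A[1][0] + B[0][1] = 3 + -1 = 2, A[1][1] + B[1][1] = -2 + 6 = 4) = 2 (attained at k = 0)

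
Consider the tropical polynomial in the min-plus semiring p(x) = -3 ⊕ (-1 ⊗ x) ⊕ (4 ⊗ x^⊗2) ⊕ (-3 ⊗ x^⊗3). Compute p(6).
p(6) = -3

A tropical monomial a ⊗ x^⊗i evaluates to a + i · x. Evaluating each term at x = 6:
  Term 0 contributes -3 + 0 · 6 = -3
  Term 1 contributes -1 + 1 · 6 = 5
  Term 2 contributes 4 + 2 · 6 = 16
  Term 3 contributes -3 + 3 · 6 = 15
p(6) = ⊕ of these = min[-3, 5, 16, 15] = -3.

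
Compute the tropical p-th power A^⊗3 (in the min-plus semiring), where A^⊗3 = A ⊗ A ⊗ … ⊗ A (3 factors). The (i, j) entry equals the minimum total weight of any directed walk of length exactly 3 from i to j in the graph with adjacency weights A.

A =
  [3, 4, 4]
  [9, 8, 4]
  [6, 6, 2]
A^⊗3 =
  [9, 10, 8]
  [12, 12, 8]
  [10, 10, 6]

Each entry (A^⊗3)_ij equals the minimum over all length-3 walks i = v_0 → v_1 → … → v_3 = j of Σ_t A[v_t][v_{t+1}]. For example, for (i, j) = (0, 2) we minimise over 9 possible intermediate vertex sequences; the minimum is 8, attained along the walk 0 → 2 → 2 → 2.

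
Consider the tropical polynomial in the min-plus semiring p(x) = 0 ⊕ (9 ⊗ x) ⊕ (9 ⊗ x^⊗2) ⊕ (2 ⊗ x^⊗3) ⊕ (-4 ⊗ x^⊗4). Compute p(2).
p(2) = 0

A tropical monomial a ⊗ x^⊗i evaluates to a + i · x. Evaluating each term at x = 2:
  Term 0 contributes 0 + 0 · 2 = 0
  Term 1 contributes 9 + 1 · 2 = 11
  Term 2 contributes 9 + 2 · 2 = 13
  Term 3 contributes 2 + 3 · 2 = 8
  Term 4 contributes -4 + 4 · 2 = 4
p(2) = ⊕ of these = min[0, 11, 13, 8, 4] = 0.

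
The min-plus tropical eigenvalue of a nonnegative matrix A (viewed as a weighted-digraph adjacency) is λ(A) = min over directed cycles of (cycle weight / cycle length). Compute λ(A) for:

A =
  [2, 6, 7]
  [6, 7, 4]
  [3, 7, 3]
λ(A) = 2

Enumerate directed cycles and compute their means (weight / length). Sample:
  cycle 0 → 0: weight = 2, length = 1, mean = 2/1 ≈ 2.000
  cycle 1 → 1: weight = 7, length = 1, mean = 7/1 ≈ 7.000
  cycle 2 → 2: weight = 3, length = 1, mean = 3/1 ≈ 3.000
  cycle 0 → 1 → 0: weight = 12, length = 2, mean = 12/2 ≈ 6.000
  cycle 0 → 2 → 0: weight = 10, length = 2, mean = 10/2 ≈ 5.000
  cycle 1 → 0 → 1: weight = 12, length = 2, mean = 12/2 ≈ 6.000
Minimum mean = 2.000, attained e.g. along the cycle 0 → 0 with weight 2 and length 1. So λ(A) = 2/1 = 2.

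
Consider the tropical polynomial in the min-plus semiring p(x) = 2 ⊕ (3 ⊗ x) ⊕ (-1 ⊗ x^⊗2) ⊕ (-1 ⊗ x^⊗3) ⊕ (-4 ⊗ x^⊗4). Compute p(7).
p(7) = 2

A tropical monomial a ⊗ x^⊗i evaluates to a + i · x. Evaluating each term at x = 7:
  Term 0 contributes 2 + 0 · 7 = 2
  Term 1 contributes 3 + 1 · 7 = 10
  Term 2 contributes -1 + 2 · 7 = 13
  Term 3 contributes -1 + 3 · 7 = 20
  Term 4 contributes -4 + 4 · 7 = 24
p(7) = ⊕ of these = min[2, 10, 13, 20, 24] = 2.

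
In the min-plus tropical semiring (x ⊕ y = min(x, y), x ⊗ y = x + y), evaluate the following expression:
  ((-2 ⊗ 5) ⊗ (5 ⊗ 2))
((-2 ⊗ 5) ⊗ (5 ⊗ 2)) = 10

Expand innermost to outermost. Recall ⊕ takes the minimum of its arguments and ⊗ takes their sum. Working out the expression ((-2 ⊗ 5) ⊗ (5 ⊗ 2)) gives 10.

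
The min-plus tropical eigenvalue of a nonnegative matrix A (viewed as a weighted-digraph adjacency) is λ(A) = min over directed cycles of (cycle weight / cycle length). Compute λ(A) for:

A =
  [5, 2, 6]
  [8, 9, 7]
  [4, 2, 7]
λ(A) = 13/3

Enumerate directed cycles and compute their means (weight / length). Sample:
  cycle 0 → 0: weight = 5, length = 1, mean = 5/1 ≈ 5.000
  cycle 1 → 1: weight = 9, length = 1, mean = 9/1 ≈ 9.000
  cycle 2 → 2: weight = 7, length = 1, mean = 7/1 ≈ 7.000
  cycle 0 → 1 → 0: weight = 10, length = 2, mean = 10/2 ≈ 5.000
  cycle 0 → 2 → 0: weight = 10, length = 2, mean = 10/2 ≈ 5.000
  cycle 1 → 0 → 1: weight = 10, length = 2, mean = 10/2 ≈ 5.000
Minimum mean = 4.333, attained e.g. along the cycle 0 → 1 → 2 → 0 with weight 13 and length 3. So λ(A) = 13/3 = 13/3.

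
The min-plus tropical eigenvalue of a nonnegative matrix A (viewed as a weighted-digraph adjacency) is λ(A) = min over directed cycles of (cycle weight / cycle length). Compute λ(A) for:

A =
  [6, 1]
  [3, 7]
λ(A) = 2

Enumerate directed cycles and compute their means (weight / length). Sample:
  cycle 0 → 0: weight = 6, length = 1, mean = 6/1 ≈ 6.000
  cycle 1 → 1: weight = 7, length = 1, mean = 7/1 ≈ 7.000
  cycle 0 → 1 → 0: weight = 4, length = 2, mean = 4/2 ≈ 2.000
  cycle 1 → 0 → 1: weight = 4, length = 2, mean = 4/2 ≈ 2.000
Minimum mean = 2.000, attained e.g. along the cycle 0 → 1 → 0 with weight 4 and length 2. So λ(A) = 4/2 = 2.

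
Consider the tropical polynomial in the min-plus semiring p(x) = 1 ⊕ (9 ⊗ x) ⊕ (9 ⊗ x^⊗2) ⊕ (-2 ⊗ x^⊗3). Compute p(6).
p(6) = 1

A tropical monomial a ⊗ x^⊗i evaluates to a + i · x. Evaluating each term at x = 6:
  Term 0 contributes 1 + 0 · 6 = 1
  Term 1 contributes 9 + 1 · 6 = 15
  Term 2 contributes 9 + 2 · 6 = 21
  Term 3 contributes -2 + 3 · 6 = 16
p(6) = ⊕ of these = min[1, 15, 21, 16] = 1.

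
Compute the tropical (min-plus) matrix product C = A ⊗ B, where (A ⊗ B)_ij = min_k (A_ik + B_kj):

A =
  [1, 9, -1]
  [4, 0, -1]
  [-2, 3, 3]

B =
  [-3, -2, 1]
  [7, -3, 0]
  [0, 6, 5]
A ⊗ B =
  [-2, -1, 2]
  [-1, -3, 0]
  [-5, -4, -1]

Apply the min-plus product entry-by-entry:
  C[0][0] = min over k of (A[0][0] + B[0][0] = 1 + -3 = -2, A[0][1] + B[1][0] = 9 + 7 = 16, A[0][2] + B[2][0] = -1 + 0 = -1) = -2 (attained at k = 0)
  C[0][1] = min over k of (A[0][0] + B[0][1] = 1 + -2 = -1, A[0][1] + B[1][1] = 9 + -3 = 6, A[0][2] + B[2][1] = -1 + 6 = 5) = -1 (attained at k = 0)
  C[0][2] = min over k of (A[0][0] + B[0][2] = 1 + 1 = 2, A[0][1] + B[1][2] = 9 + 0 = 9, A[0][2] + B[2][2] = -1 + 5 = 4) = 2 (attained at k = 0)
  C[1][0] = min over k of (A[1][0] + B[0][0] = 4 + -3 = 1, A[1][1] + B[1][0] = 0 + 7 = 7, A[1][2] + B[2][0] = -1 + 0 = -1) = -1 (attained at k = 2)
  C[1][1] = min over k of (A[1][0] + B[0][1] = 4 + -2 = 2, A[1][1] + B[1][1] = 0 + -3 = -3, A[1][2] + B[2][1] = -1 + 6 = 5) = -3 (attained at k = 1)
  C[1][2] = min over k of (A[1][0] + B[0][2] = 4 + 1 = 5, A[1][1] + B[1][2] = 0 + 0 = 0, A[1][2] + B[2][2] = -1 + 5 = 4) = 0 (attained at k = 1)
  C[2][0] = min over k of (A[2][0] + B[0][0] = -2 + -3 = -5, A[2][1] + B[1][0] = 3 + 7 = 10, A[2][2] + B[2][0] = 3 + 0 = 3) = -5 (attained at k = 0)
  C[2][1] = min over k of (A[2][0] + B[0][1] = -2 + -2 = -4, A[2][1] + B[1][1] = 3 + -3 = 0, A[2][2] + B[2][1] = 3 + 6 = 9) = -4 (attained at k = 0)
  C[2][2] = min over k of (A[2][0] + B[0][2] = -2 + 1 = -1, A[2][1] + B[1][2] = 3 + 0 = 3, A[2][2] + B[2][2] = 3 + 5 = 8) = -1 (attained at k = 0)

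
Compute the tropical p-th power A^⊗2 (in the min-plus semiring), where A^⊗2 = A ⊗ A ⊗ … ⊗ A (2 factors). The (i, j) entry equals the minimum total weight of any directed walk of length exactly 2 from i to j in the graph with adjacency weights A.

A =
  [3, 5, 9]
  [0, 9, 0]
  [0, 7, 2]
A^⊗2 =
  [5, 8, 5]
  [0, 5, 2]
  [2, 5, 4]

Each entry (A^⊗2)_ij equals the minimum over all length-2 walks i = v_0 → v_1 → … → v_2 = j of Σ_t A[v_t][v_{t+1}]. For example, for (i, j) = (0, 2) we minimise over 3 possible intermediate vertex sequences; the minimum is 5, attained along the walk 0 → 1 → 2.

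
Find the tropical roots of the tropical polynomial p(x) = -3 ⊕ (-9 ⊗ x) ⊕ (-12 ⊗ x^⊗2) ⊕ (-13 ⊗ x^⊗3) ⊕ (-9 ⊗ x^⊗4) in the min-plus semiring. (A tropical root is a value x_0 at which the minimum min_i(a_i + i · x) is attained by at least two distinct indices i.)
Roots: {-4, 1, 3, 6}

Each tropical root is a break point of the lower envelope of the lines y = a_i + i · x (there are 5 lines, with slopes 0, 1, ..., 4). Only the lines that attain the minimum somewhere contribute to roots; other lines are dominated. Here the surviving (envelope) indices are i = 4, i = 3, i = 2, i = 1, i = 0.
Intersections between consecutive envelope lines give the roots: for adjacent envelope indices i < j the intersection is x = (a_i − a_j) / (j − i). Reading off the sorted break points: {-4, 1, 3, 6}.
Verification: at each break x_0, at least two indices attain the minimum of min_i(a_i + i · x_0).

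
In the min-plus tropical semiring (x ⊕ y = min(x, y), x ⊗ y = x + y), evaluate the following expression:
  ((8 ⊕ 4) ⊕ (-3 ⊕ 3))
((8 ⊕ 4) ⊕ (-3 ⊕ 3)) = -3

Expand innermost to outermost. Recall ⊕ takes the minimum of its arguments and ⊗ takes their sum. Working out the expression ((8 ⊕ 4) ⊕ (-3 ⊕ 3)) gives -3.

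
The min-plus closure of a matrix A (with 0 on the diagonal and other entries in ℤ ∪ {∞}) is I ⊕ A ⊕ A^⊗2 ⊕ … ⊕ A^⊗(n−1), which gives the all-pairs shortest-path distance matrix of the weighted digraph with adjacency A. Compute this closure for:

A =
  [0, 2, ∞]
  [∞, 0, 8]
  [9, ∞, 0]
Closure =
  [0, 2, 10]
  [17, 0, 8]
  [9, 11, 0]

This is the Floyd-Warshall all-pairs shortest-path computation. For each intermediate vertex k = 0, 1, …, 2, update dist[i][j] ← min(dist[i][j], dist[i][k] + dist[k][j]). The final matrix gives, for each (i, j), the minimum total weight of any directed path from i to j (possibly empty when i = j).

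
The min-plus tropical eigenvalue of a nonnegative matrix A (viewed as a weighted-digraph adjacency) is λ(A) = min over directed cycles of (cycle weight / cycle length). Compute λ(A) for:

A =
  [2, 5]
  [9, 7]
λ(A) = 2

Enumerate directed cycles and compute their means (weight / length). Sample:
  cycle 0 → 0: weight = 2, length = 1, mean = 2/1 ≈ 2.000
  cycle 1 → 1: weight = 7, length = 1, mean = 7/1 ≈ 7.000
  cycle 0 → 1 → 0: weight = 14, length = 2, mean = 14/2 ≈ 7.000
  cycle 1 → 0 → 1: weight = 14, length = 2, mean = 14/2 ≈ 7.000
Minimum mean = 2.000, attained e.g. along the cycle 0 → 0 with weight 2 and length 1. So λ(A) = 2/1 = 2.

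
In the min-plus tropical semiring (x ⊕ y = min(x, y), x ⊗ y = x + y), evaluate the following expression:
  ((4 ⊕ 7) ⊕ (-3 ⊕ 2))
((4 ⊕ 7) ⊕ (-3 ⊕ 2)) = -3

Expand innermost to outermost. Recall ⊕ takes the minimum of its arguments and ⊗ takes their sum. Working out the expression ((4 ⊕ 7) ⊕ (-3 ⊕ 2)) gives -3.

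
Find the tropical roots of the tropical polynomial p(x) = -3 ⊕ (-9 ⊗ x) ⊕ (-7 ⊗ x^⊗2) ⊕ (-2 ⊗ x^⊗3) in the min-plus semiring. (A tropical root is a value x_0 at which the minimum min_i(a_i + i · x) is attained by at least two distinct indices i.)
Roots: {-5, -2, 6}

Each tropical root is a break point of the lower envelope of the lines y = a_i + i · x (there are 4 lines, with slopes 0, 1, ..., 3). Only the lines that attain the minimum somewhere contribute to roots; other lines are dominated. Here the surviving (envelope) indices are i = 3, i = 2, i = 1, i = 0.
Intersections between consecutive envelope lines give the roots: for adjacent envelope indices i < j the intersection is x = (a_i − a_j) / (j − i). Reading off the sorted break points: {-5, -2, 6}.
Verification: at each break x_0, at least two indices attain the minimum of min_i(a_i + i · x_0).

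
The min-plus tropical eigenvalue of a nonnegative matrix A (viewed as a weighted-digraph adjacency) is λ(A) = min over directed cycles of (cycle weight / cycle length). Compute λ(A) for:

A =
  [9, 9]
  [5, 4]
λ(A) = 4

Enumerate directed cycles and compute their means (weight / length). Sample:
  cycle 0 → 0: weight = 9, length = 1, mean = 9/1 ≈ 9.000
  cycle 1 → 1: weight = 4, length = 1, mean = 4/1 ≈ 4.000
  cycle 0 → 1 → 0: weight = 14, length = 2, mean = 14/2 ≈ 7.000
  cycle 1 → 0 → 1: weight = 14, length = 2, mean = 14/2 ≈ 7.000
Minimum mean = 4.000, attained e.g. along the cycle 1 → 1 with weight 4 and length 1. So λ(A) = 4/1 = 4.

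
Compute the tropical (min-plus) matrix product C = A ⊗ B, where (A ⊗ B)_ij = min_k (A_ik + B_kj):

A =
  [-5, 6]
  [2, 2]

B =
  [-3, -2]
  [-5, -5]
A ⊗ B =
  [-8, -7]
  [-3, -3]

Apply the min-plus product entry-by-entry:
  C[0][0] = min over k of (A[0][0] + B[0][0] = -5 + -3 = -8, A[0][1] + B[1][0] = 6 + -5 = 1) = -8 (attained at k = 0)
  C[0][1] = min over k of (A[0][0] + B[0][1] = -5 + -2 = -7, A[0][1] + B[1][1] = 6 + -5 = 1) = -7 (attained at k = 0)
  C[1][0] = min over k of (A[1][0] + B[0][0] = 2 + -3 = -1, A[1][1] + B[1][0] = 2 + -5 = -3) = -3 (attained at k = 1)
  C[1][1] = min over k of (A[1][0] + B[0][1] = 2 + -2 = 0, A[1][1] + B[1][1] = 2 + -5 = -3) = -3 (attained at k = 1)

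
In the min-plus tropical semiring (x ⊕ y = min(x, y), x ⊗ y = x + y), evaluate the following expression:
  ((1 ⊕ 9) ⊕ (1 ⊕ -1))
((1 ⊕ 9) ⊕ (1 ⊕ -1)) = -1

Expand innermost to outermost. Recall ⊕ takes the minimum of its arguments and ⊗ takes their sum. Working out the expression ((1 ⊕ 9) ⊕ (1 ⊕ -1)) gives -1.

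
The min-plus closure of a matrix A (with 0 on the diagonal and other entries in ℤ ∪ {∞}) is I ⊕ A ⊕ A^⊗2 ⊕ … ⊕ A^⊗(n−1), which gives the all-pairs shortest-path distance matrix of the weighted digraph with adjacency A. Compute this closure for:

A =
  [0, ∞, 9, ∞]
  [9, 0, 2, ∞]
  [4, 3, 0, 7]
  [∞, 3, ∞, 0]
Closure =
  [0, 12, 9, 16]
  [6, 0, 2, 9]
  [4, 3, 0, 7]
  [9, 3, 5, 0]

This is the Floyd-Warshall all-pairs shortest-path computation. For each intermediate vertex k = 0, 1, …, 3, update dist[i][j] ← min(dist[i][j], dist[i][k] + dist[k][j]). The final matrix gives, for each (i, j), the minimum total weight of any directed path from i to j (possibly empty when i = j).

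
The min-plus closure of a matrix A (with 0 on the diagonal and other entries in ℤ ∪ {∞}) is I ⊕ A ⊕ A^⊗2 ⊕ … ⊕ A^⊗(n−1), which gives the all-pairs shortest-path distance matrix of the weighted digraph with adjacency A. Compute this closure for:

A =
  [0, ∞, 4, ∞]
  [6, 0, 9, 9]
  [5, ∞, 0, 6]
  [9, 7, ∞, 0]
Closure =
  [0, 17, 4, 10]
  [6, 0, 9, 9]
  [5, 13, 0, 6]
  [9, 7, 13, 0]

This is the Floyd-Warshall all-pairs shortest-path computation. For each intermediate vertex k = 0, 1, …, 3, update dist[i][j] ← min(dist[i][j], dist[i][k] + dist[k][j]). The final matrix gives, for each (i, j), the minimum total weight of any directed path from i to j (possibly empty when i = j).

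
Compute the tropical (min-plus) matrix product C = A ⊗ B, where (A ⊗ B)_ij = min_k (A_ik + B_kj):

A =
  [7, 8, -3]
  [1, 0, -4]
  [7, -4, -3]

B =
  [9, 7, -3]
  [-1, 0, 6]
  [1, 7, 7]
A ⊗ B =
  [-2, 4, 4]
  [-3, 0, -2]
  [-5, -4, 2]

Apply the min-plus product entry-by-entry:
  C[0][0] = min over k of (A[0][0] + B[0][0] = 7 + 9 = 16, A[0][1] + B[1][0] = 8 + -1 = 7, A[0][2] + B[2][0] = -3 + 1 = -2) = -2 (attained at k = 2)
  C[0][1] = min over k of (A[0][0] + B[0][1] = 7 + 7 = 14, A[0][1] + B[1][1] = 8 + 0 = 8, A[0][2] + B[2][1] = -3 + 7 = 4) = 4 (attained at k = 2)
  C[0][2] = min over k of (A[0][0] + B[0][2] = 7 + -3 = 4, A[0][1] + B[1][2] = 8 + 6 = 14, A[0][2] + B[2][2] = -3 + 7 = 4) = 4 (attained at k = 0)
  C[1][0] = min over k of (A[1][0] + B[0][0] = 1 + 9 = 10, A[1][1] + B[1][0] = 0 + -1 = -1, A[1][2] + B[2][0] = -4 + 1 = -3) = -3 (attained at k = 2)
  C[1][1] = min over k of (A[1][0] + B[0][1] = 1 + 7 = 8, A[1][1] + B[1][1] = 0 + 0 = 0, A[1][2] + B[2][1] = -4 + 7 = 3) = 0 (attained at k = 1)
  C[1][2] = min over k of (A[1][0] + B[0][2] = 1 + -3 = -2, A[1][1] + B[1][2] = 0 + 6 = 6, A[1][2] + B[2][2] = -4 + 7 = 3) = -2 (attained at k = 0)
  C[2][0] = min over k of (A[2][0] + B[0][0] = 7 + 9 = 16, A[2][1] + B[1][0] = -4 + -1 = -5, A[2][2] + B[2][0] = -3 + 1 = -2) = -5 (attained at k = 1)
  C[2][1] = min over k of (A[2][0] + B[0][1] = 7 + 7 = 14, A[2][1] + B[1][1] = -4 + 0 = -4, A[2][2] + B[2][1] = -3 + 7 = 4) = -4 (attained at k = 1)
  C[2][2] = min over k of (A[2][0] + B[0][2] = 7 + -3 = 4, A[2][1] + B[1][2] = -4 + 6 = 2, A[2][2] + B[2][2] = -3 + 7 = 4) = 2 (attained at k = 1)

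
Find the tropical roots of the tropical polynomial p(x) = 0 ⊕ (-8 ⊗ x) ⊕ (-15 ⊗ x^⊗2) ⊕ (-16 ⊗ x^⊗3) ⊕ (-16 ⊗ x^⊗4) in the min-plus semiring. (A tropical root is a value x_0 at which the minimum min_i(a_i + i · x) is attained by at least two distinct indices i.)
Roots: {0, 1, 7, 8}

Each tropical root is a break point of the lower envelope of the lines y = a_i + i · x (there are 5 lines, with slopes 0, 1, ..., 4). Only the lines that attain the minimum somewhere contribute to roots; other lines are dominated. Here the surviving (envelope) indices are i = 4, i = 3, i = 2, i = 1, i = 0.
Intersections between consecutive envelope lines give the roots: for adjacent envelope indices i < j the intersection is x = (a_i − a_j) / (j − i). Reading off the sorted break points: {0, 1, 7, 8}.
Verification: at each break x_0, at least two indices attain the minimum of min_i(a_i + i · x_0).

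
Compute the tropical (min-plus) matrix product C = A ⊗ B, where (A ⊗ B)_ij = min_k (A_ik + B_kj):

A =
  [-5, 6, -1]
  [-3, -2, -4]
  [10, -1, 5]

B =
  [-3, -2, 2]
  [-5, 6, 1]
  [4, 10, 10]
A ⊗ B =
  [-8, -7, -3]
  [-7, -5, -1]
  [-6, 5, 0]

Apply the min-plus product entry-by-entry:
  C[0][0] = min over k of (A[0][0] + B[0][0] = -5 + -3 = -8, A[0][1] + B[1][0] = 6 + -5 = 1, A[0][2] + B[2][0] = -1 + 4 = 3) = -8 (attained at k = 0)
  C[0][1] = min over k of (A[0][0] + B[0][1] = -5 + -2 = -7, A[0][1] + B[1][1] = 6 + 6 = 12, A[0][2] + B[2][1] = -1 + 10 = 9) = -7 (attained at k = 0)
  C[0][2] = min over k of (A[0][0] + B[0][2] = -5 + 2 = -3, A[0][1] + B[1][2] = 6 + 1 = 7, A[0][2] + B[2][2] = -1 + 10 = 9) = -3 (attained at k = 0)
  C[1][0] = min over k of (A[1][0] + B[0][0] = -3 + -3 = -6, A[1][1] + B[1][0] = -2 + -5 = -7, A[1][2] + B[2][0] = -4 + 4 = 0) = -7 (attained at k = 1)
  C[1][1] = min over k of (A[1][0] + B[0][1] = -3 + -2 = -5, A[1][1] + B[1][1] = -2 + 6 = 4, A[1][2] + B[2][1] = -4 + 10 = 6) = -5 (attained at k = 0)
  C[1][2] = min over k of (A[1][0] + B[0][2] = -3 + 2 = -1, A[1][1] + B[1][2] = -2 + 1 = -1, A[1][2] + B[2][2] = -4 + 10 = 6) = -1 (attained at k = 0)
  C[2][0] = min over k of (A[2][0] + B[0][0] = 10 + -3 = 7, A[2][1] + B[1][0] = -1 + -5 = -6, A[2][2] + B[2][0] = 5 + 4 = 9) = -6 (attained at k = 1)
  C[2][1] = min over k of (A[2][0] + B[0][1] = 10 + -2 = 8, A[2][1] + B[1][1] = -1 + 6 = 5, A[2][2] + B[2][1] = 5 + 10 = 15) = 5 (attained at k = 1)
  C[2][2] = min over k of (A[2][0] + B[0][2] = 10 + 2 = 12, A[2][1] + B[1][2] = -1 + 1 = 0, A[2][2] + B[2][2] = 5 + 10 = 15) = 0 (attained at k = 1)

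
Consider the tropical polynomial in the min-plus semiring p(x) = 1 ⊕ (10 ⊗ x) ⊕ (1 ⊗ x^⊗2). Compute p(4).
p(4) = 1

A tropical monomial a ⊗ x^⊗i evaluates to a + i · x. Evaluating each term at x = 4:
  Term 0 contributes 1 + 0 · 4 = 1
  Term 1 contributes 10 + 1 · 4 = 14
  Term 2 contributes 1 + 2 · 4 = 9
p(4) = ⊕ of these = min[1, 14, 9] = 1.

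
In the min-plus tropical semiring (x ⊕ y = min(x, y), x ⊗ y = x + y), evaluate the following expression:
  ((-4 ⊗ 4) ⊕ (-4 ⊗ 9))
((-4 ⊗ 4) ⊕ (-4 ⊗ 9)) = 0

Expand innermost to outermost. Recall ⊕ takes the minimum of its arguments and ⊗ takes their sum. Working out the expression ((-4 ⊗ 4) ⊕ (-4 ⊗ 9)) gives 0.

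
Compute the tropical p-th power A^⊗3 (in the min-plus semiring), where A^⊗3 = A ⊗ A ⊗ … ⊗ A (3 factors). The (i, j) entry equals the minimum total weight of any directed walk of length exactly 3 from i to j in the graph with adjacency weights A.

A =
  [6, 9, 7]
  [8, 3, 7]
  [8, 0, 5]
A^⊗3 =
  [15, 10, 14]
  [14, 9, 13]
  [11, 6, 10]

Each entry (A^⊗3)_ij equals the minimum over all length-3 walks i = v_0 → v_1 → … → v_3 = j of Σ_t A[v_t][v_{t+1}]. For example, for (i, j) = (0, 2) we minimise over 9 possible intermediate vertex sequences; the minimum is 14, attained along the walk 0 → 2 → 1 → 2.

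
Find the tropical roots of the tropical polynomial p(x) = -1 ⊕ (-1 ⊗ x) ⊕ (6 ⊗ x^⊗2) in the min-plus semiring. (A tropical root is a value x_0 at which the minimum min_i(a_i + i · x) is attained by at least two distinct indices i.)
Roots: {-7, 0}

Each tropical root is a break point of the lower envelope of the lines y = a_i + i · x (there are 3 lines, with slopes 0, 1, ..., 2). Only the lines that attain the minimum somewhere contribute to roots; other lines are dominated. Here the surviving (envelope) indices are i = 2, i = 1, i = 0.
Intersections between consecutive envelope lines give the roots: for adjacent envelope indices i < j the intersection is x = (a_i − a_j) / (j − i). Reading off the sorted break points: {-7, 0}.
Verification: at each break x_0, at least two indices attain the minimum of min_i(a_i + i · x_0).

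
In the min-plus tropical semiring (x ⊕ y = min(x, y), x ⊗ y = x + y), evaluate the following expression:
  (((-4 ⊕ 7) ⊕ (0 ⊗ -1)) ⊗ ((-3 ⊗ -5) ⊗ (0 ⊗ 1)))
(((-4 ⊕ 7) ⊕ (0 ⊗ -1)) ⊗ ((-3 ⊗ -5) ⊗ (0 ⊗ 1))) = -11

Expand innermost to outermost. Recall ⊕ takes the minimum of its arguments and ⊗ takes their sum. Working out the expression (((-4 ⊕ 7) ⊕ (0 ⊗ -1)) ⊗ ((-3 ⊗ -5) ⊗ (0 ⊗ 1))) gives -11.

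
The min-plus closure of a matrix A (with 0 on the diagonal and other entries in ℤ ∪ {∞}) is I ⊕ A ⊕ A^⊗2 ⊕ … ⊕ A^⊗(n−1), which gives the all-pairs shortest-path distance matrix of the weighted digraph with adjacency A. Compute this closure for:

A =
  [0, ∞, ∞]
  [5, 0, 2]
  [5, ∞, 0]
Closure =
  [0, ∞, ∞]
  [5, 0, 2]
  [5, ∞, 0]

This is the Floyd-Warshall all-pairs shortest-path computation. For each intermediate vertex k = 0, 1, …, 2, update dist[i][j] ← min(dist[i][j], dist[i][k] + dist[k][j]). The final matrix gives, for each (i, j), the minimum total weight of any directed path from i to j (possibly empty when i = j).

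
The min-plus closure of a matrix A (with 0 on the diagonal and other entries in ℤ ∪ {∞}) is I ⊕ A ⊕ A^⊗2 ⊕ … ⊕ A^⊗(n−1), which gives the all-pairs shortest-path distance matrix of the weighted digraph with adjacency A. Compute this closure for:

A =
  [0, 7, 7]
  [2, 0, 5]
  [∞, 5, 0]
Closure =
  [0, 7, 7]
  [2, 0, 5]
  [7, 5, 0]

This is the Floyd-Warshall all-pairs shortest-path computation. For each intermediate vertex k = 0, 1, …, 2, update dist[i][j] ← min(dist[i][j], dist[i][k] + dist[k][j]). The final matrix gives, for each (i, j), the minimum total weight of any directed path from i to j (possibly empty when i = j).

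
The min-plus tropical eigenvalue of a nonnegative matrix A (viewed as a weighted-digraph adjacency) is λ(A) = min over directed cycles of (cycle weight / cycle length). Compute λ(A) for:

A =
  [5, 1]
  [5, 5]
λ(A) = 3

Enumerate directed cycles and compute their means (weight / length). Sample:
  cycle 0 → 0: weight = 5, length = 1, mean = 5/1 ≈ 5.000
  cycle 1 → 1: weight = 5, length = 1, mean = 5/1 ≈ 5.000
  cycle 0 → 1 → 0: weight = 6, length = 2, mean = 6/2 ≈ 3.000
  cycle 1 → 0 → 1: weight = 6, length = 2, mean = 6/2 ≈ 3.000
Minimum mean = 3.000, attained e.g. along the cycle 0 → 1 → 0 with weight 6 and length 2. So λ(A) = 6/2 = 3.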